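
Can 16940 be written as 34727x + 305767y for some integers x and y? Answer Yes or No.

gcd(34727, 305767): 305767 = 8·34727 + 27951; 34727 = 1·27951 + 6776; 27951 = 4·6776 + 847; 6776 = 8·847 + 0 → 847
847 divides 16940, so a solution exists.

Yes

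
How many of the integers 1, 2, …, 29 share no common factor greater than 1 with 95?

95 = 5·19. Inclusion–exclusion on these primes:
29 − ⌊29/5⌋ − ⌊29/19⌋ + ⌊29/95⌋ = 23

23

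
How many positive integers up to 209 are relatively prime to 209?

180

209 = 11·19. Inclusion–exclusion on these primes:
209 − ⌊209/11⌋ − ⌊209/19⌋ + ⌊209/209⌋ = 180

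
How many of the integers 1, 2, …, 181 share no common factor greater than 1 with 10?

73

10 = 2·5. Inclusion–exclusion on these primes:
181 − ⌊181/2⌋ − ⌊181/5⌋ + ⌊181/10⌋ = 73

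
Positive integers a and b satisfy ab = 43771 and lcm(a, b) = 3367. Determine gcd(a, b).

13

gcd·lcm = product, so gcd = 43771/3367 = 13.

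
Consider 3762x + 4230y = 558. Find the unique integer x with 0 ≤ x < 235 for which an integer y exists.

44

Reduce mod 4230: 3762x ≡ 558 (mod 4230). With g = gcd(3762, 4230) = 18 dividing 558, divide through: 209x ≡ 31 (mod 235).
Since gcd(209, 235) = 1, x ≡ 31·(209)⁻¹ ≡ 44 (mod 235). Smallest non-negative: 44.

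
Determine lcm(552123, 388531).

10490337

gcd first: 552123 = 1·388531 + 163592; 388531 = 2·163592 + 61347; 163592 = 2·61347 + 40898; 61347 = 1·40898 + 20449; 40898 = 2·20449 + 0 → gcd = 20449
lcm = 552123·388531/gcd = 214516901313/20449 = 10490337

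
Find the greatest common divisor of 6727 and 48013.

7

6727 = 7 · 31²
48013 = 7 · 19³
Common: 7 = 7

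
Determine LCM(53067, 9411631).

53067 = 3 · 7² · 19²; 9411631 = 19² · 29² · 31
max exponents: 3 · 7² · 19² · 29² · 31 = 1383509757

1383509757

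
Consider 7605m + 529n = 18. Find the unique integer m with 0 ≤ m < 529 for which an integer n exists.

Euclid: 7605 = 14·529 + 199; 529 = 2·199 + 131; 199 = 1·131 + 68; 131 = 1·68 + 63; 68 = 1·63 + 5; 63 = 12·5 + 3; 5 = 1·3 + 2; 3 = 1·2 + 1; 2 = 2·1 + 0 → gcd = 1; 18 = 1·18.
Back-substitution yields 7605·(-210) + 529·(3019) = 1, so one solution is m = -210·18 = -3780, n = 3019·18 = 54342.
Solutions in m differ by 529/1 = 529; the one in [0, 529) is -3780 mod 529 = 452.

452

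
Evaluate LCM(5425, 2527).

1958425

gcd first: 5425 = 2·2527 + 371; 2527 = 6·371 + 301; 371 = 1·301 + 70; 301 = 4·70 + 21; 70 = 3·21 + 7; 21 = 3·7 + 0 → gcd = 7
lcm = 5425·2527/gcd = 13708975/7 = 1958425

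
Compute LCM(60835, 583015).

60835 = 5 · 23³; 583015 = 5 · 17 · 19³
max exponents: 5 · 17 · 19³ · 23³ = 7093543505

7093543505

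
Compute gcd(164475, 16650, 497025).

164475 = 3² · 5² · 17 · 43; 16650 = 2 · 3² · 5² · 37; 497025 = 3² · 5² · 47²
gcd takes min exponent of each prime: 3² · 5² = 225

225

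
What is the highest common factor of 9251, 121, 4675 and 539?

11

gcd(9251, 121): 9251 = 76·121 + 55; 121 = 2·55 + 11; 55 = 5·11 + 0 → 11
gcd(11, 4675): 4675 = 425·11 + 0 → 11
gcd(11, 539): 539 = 49·11 + 0 → 11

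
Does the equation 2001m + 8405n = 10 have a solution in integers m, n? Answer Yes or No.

By Bézout, 2001m + 8405n = 10 has integer solutions iff gcd(2001, 8405) | 10.
Euclid: 8405 = 4·2001 + 401; 2001 = 4·401 + 397; 401 = 1·397 + 4; 397 = 99·4 + 1; 4 = 4·1 + 0. gcd = 1; 10 mod 1 = 0. Yes.

Yes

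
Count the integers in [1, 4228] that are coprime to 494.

1849

494 = 2·13·19. Inclusion–exclusion on these primes:
4228 − ⌊4228/2⌋ − ⌊4228/13⌋ − ⌊4228/19⌋ + ⌊4228/26⌋ + ⌊4228/38⌋ + ⌊4228/247⌋ − ⌊4228/494⌋ = 1849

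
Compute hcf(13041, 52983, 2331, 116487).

63

13041 = 3⁴ · 7 · 23; 52983 = 3² · 7 · 29²; 2331 = 3² · 7 · 37; 116487 = 3² · 7 · 43²
gcd takes min exponent of each prime: 3² · 7 = 63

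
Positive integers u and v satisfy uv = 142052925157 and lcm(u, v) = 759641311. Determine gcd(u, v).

187

From gcd × lcm = uv: gcd = 142052925157 / 759641311 = 187.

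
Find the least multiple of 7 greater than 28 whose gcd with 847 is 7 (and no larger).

847 = 7·121. Any x with gcd(x, 847) = 7 is a multiple of 7, say 7s, with s coprime to 121.
Need s > 28/7, so s ≥ 5. First s ≥ 5 with gcd(s, 121) = 1 is s = 5. Thus x = 7·5 = 35.

35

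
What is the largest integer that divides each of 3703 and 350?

7

Euclid: 3703 = 10·350 + 203; 350 = 1·203 + 147; 203 = 1·147 + 56; 147 = 2·56 + 35; 56 = 1·35 + 21; 35 = 1·21 + 14; 21 = 1·14 + 7; 14 = 2·7 + 0. Last nonzero remainder: 7.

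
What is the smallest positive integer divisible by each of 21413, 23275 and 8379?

21413 = 7² · 19 · 23; 23275 = 5² · 7² · 19; 8379 = 3² · 7² · 19
lcm takes max exponent of each prime: 3² · 5² · 7² · 19 · 23 = 4817925

4817925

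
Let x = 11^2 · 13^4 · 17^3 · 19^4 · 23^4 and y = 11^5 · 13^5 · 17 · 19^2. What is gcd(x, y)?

min exponent per shared prime: 11^2 · 13^4 · 17 · 19^2 = 21208741697

21208741697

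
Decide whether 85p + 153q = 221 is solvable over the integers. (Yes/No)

Yes

By Bézout, 85p + 153q = 221 has integer solutions iff gcd(85, 153) | 221.
Euclid: 153 = 1·85 + 68; 85 = 1·68 + 17; 68 = 4·17 + 0. gcd = 17; 221 mod 17 = 0. Yes.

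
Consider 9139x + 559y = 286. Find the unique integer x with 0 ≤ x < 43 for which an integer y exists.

33

Reduce mod 559: 9139x ≡ 286 (mod 559). With g = gcd(9139, 559) = 13 dividing 286, divide through: 703x ≡ 22 (mod 43).
Since gcd(703, 43) = 1, x ≡ 22·(703)⁻¹ ≡ 33 (mod 43). Smallest non-negative: 33.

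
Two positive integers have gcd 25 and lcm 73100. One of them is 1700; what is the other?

Using uv = gcd(u,v)·lcm(u,v) = 25·73100 = 1827500, we get v = 1827500/1700 = 1075.

1075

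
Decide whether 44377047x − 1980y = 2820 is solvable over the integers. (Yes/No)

No

By Bézout, 44377047x − 1980y = 2820 has integer solutions iff gcd(44377047, 1980) | 2820.
Euclid: 44377047 = 22412·1980 + 1287; 1980 = 1·1287 + 693; 1287 = 1·693 + 594; 693 = 1·594 + 99; 594 = 6·99 + 0. gcd = 99; 2820 mod 99 = 48. No.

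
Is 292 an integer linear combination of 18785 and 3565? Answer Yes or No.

gcd(18785, 3565): 18785 = 5·3565 + 960; 3565 = 3·960 + 685; 960 = 1·685 + 275; 685 = 2·275 + 135; 275 = 2·135 + 5; 135 = 27·5 + 0 → 5
5 does not divide 292, so a solution does not exist.

No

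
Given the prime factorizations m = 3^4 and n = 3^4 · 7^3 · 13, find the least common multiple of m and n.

361179

max exponent per prime: 3^4 · 7^3 · 13 = 361179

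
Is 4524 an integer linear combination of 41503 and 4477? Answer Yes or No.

By Bézout, 41503u − 4477v = 4524 has integer solutions iff gcd(41503, 4477) | 4524.
Euclid: 41503 = 9·4477 + 1210; 4477 = 3·1210 + 847; 1210 = 1·847 + 363; 847 = 2·363 + 121; 363 = 3·121 + 0. gcd = 121; 4524 mod 121 = 47. No.

No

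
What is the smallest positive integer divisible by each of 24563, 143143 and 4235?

20755735

24563 = 7 · 11² · 29; 143143 = 7 · 11² · 13²; 4235 = 5 · 7 · 11²
lcm takes max exponent of each prime: 5 · 7 · 11² · 13² · 29 = 20755735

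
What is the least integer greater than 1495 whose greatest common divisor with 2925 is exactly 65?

1690

gcd(m, 2925) = 65 forces 65 | m; write m = 65s. Then gcd(65s, 65·45) = 65·gcd(s, 45), so need gcd(s, 45) = 1.
65s > 1495 gives s ≥ 24. The least s ≥ 24 coprime to 45 is 26, so m = 65·26 = 1690.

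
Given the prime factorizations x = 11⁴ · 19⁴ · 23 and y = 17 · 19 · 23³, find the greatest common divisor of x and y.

437

min exponent per shared prime: 19 · 23 = 437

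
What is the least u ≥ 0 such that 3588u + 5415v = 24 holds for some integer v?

163

Euclid: 5415 = 1·3588 + 1827; 3588 = 1·1827 + 1761; 1827 = 1·1761 + 66; 1761 = 26·66 + 45; 66 = 1·45 + 21; 45 = 2·21 + 3; 21 = 7·3 + 0 → gcd = 3; 24 = 3·8.
Back-substitution yields 3588·(246) + 5415·(-163) = 3, so one solution is u = 246·8 = 1968, v = -163·8 = -1304.
Solutions in u differ by 5415/3 = 1805; the one in [0, 1805) is 1968 mod 1805 = 163.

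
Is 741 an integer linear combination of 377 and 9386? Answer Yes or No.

By Bézout, 377s + 9386t = 741 has integer solutions iff gcd(377, 9386) | 741.
Euclid: 9386 = 24·377 + 338; 377 = 1·338 + 39; 338 = 8·39 + 26; 39 = 1·26 + 13; 26 = 2·13 + 0. gcd = 13; 741 mod 13 = 0. Yes.

Yes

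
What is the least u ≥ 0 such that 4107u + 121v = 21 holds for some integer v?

Euclid: 4107 = 33·121 + 114; 121 = 1·114 + 7; 114 = 16·7 + 2; 7 = 3·2 + 1; 2 = 2·1 + 0 → gcd = 1; 21 = 1·21.
Back-substitution yields 4107·(-52) + 121·(1765) = 1, so one solution is u = -52·21 = -1092, v = 1765·21 = 37065.
Solutions in u differ by 121/1 = 121; the one in [0, 121) is -1092 mod 121 = 118.

118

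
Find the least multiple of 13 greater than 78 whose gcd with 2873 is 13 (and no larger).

91

gcd(a, 2873) = 13 forces 13 | a; write a = 13s. Then gcd(13s, 13·221) = 13·gcd(s, 221), so need gcd(s, 221) = 1.
13s > 78 gives s ≥ 7. The least s ≥ 7 coprime to 221 is 7, so a = 13·7 = 91.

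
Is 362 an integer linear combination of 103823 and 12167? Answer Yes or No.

Yes

By Bézout, 103823u − 12167v = 362 has integer solutions iff gcd(103823, 12167) | 362.
Euclid: 103823 = 8·12167 + 6487; 12167 = 1·6487 + 5680; 6487 = 1·5680 + 807; 5680 = 7·807 + 31; 807 = 26·31 + 1; 31 = 31·1 + 0. gcd = 1; 362 mod 1 = 0. Yes.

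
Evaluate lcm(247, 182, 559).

247 = 13 · 19; 182 = 2 · 7 · 13; 559 = 13 · 43
lcm takes max exponent of each prime: 2 · 7 · 13 · 19 · 43 = 148694

148694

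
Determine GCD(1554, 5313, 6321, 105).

21

gcd(1554, 5313): 5313 = 3·1554 + 651; 1554 = 2·651 + 252; 651 = 2·252 + 147; 252 = 1·147 + 105; 147 = 1·105 + 42; 105 = 2·42 + 21; 42 = 2·21 + 0 → 21
gcd(21, 6321): 6321 = 301·21 + 0 → 21
gcd(21, 105): 105 = 5·21 + 0 → 21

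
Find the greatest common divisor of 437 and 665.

437 = 19 · 23
665 = 5 · 7 · 19
Common: 19 = 19

19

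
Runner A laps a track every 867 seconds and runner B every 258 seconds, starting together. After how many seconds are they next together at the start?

74562

867 = 3 · 17²; 258 = 2 · 3 · 43
max exponents: 2 · 3 · 17² · 43 = 74562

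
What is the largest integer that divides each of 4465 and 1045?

Euclid: 4465 = 4·1045 + 285; 1045 = 3·285 + 190; 285 = 1·190 + 95; 190 = 2·95 + 0. Last nonzero remainder: 95.

95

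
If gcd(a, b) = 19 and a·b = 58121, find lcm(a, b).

3059

Since gcd(a,b)·lcm(a,b) = ab, lcm = 58121/19 = 3059.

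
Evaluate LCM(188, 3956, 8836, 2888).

188 = 2² · 47; 3956 = 2² · 23 · 43; 8836 = 2² · 47²; 2888 = 2³ · 19²
lcm takes max exponent of each prime: 2³ · 19² · 23 · 43 · 47² = 6309416488

6309416488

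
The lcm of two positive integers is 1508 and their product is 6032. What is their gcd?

From gcd × lcm = uv: gcd = 6032 / 1508 = 4.

4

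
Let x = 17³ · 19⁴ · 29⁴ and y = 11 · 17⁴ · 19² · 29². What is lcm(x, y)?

84682713568141931

max exponent per prime: 11 · 17⁴ · 19⁴ · 29⁴ = 84682713568141931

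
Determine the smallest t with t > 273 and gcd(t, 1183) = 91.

gcd(t, 1183) = 91 forces 91 | t; write t = 91s. Then gcd(91s, 91·13) = 91·gcd(s, 13), so need gcd(s, 13) = 1.
91s > 273 gives s ≥ 4. The least s ≥ 4 coprime to 13 is 4, so t = 91·4 = 364.

364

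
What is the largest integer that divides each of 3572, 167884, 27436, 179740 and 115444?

76

gcd(3572, 167884): 167884 = 47·3572 + 0 → 3572
gcd(3572, 27436): 27436 = 7·3572 + 2432; 3572 = 1·2432 + 1140; 2432 = 2·1140 + 152; 1140 = 7·152 + 76; 152 = 2·76 + 0 → 76
gcd(76, 179740): 179740 = 2365·76 + 0 → 76
gcd(76, 115444): 115444 = 1519·76 + 0 → 76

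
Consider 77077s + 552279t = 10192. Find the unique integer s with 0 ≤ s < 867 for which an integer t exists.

688

gcd(77077, 552279) = 637 (Euclid: 552279 = 7·77077 + 12740; 77077 = 6·12740 + 637; 12740 = 20·637 + 0), and 637 | 10192.
Extended Euclid: 77077·(43) + 552279·(-6) = 637. Scale by 16: s₀ = 688.
General solution s = s₀ + 867k; reducing mod 867 gives s = 688 (and t = -96).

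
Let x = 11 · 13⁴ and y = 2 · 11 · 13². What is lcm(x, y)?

628342

max exponent per prime: 2 · 11 · 13⁴ = 628342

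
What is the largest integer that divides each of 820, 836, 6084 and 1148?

4

820 = 2² · 5 · 41; 836 = 2² · 11 · 19; 6084 = 2² · 3² · 13²; 1148 = 2² · 7 · 41
gcd takes min exponent of each prime: 2² = 4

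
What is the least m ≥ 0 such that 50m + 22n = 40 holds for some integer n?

Euclid: 50 = 2·22 + 6; 22 = 3·6 + 4; 6 = 1·4 + 2; 4 = 2·2 + 0 → gcd = 2; 40 = 2·20.
Back-substitution yields 50·(4) + 22·(-9) = 2, so one solution is m = 4·20 = 80, n = -9·20 = -180.
Solutions in m differ by 22/2 = 11; the one in [0, 11) is 80 mod 11 = 3.

3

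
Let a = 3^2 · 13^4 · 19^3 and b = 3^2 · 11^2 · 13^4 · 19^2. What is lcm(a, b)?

max exponent per prime: 3^2 · 11^2 · 13^4 · 19^3 = 213334990011

213334990011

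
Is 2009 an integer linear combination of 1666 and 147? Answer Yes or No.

gcd(1666, 147): 1666 = 11·147 + 49; 147 = 3·49 + 0 → 49
49 divides 2009, so a solution exists.

Yes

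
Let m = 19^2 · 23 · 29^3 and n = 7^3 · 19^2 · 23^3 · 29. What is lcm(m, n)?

36743356261549

max exponent per prime: 7^3 · 19^2 · 23^3 · 29^3 = 36743356261549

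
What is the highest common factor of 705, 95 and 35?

5

gcd(705, 95): 705 = 7·95 + 40; 95 = 2·40 + 15; 40 = 2·15 + 10; 15 = 1·10 + 5; 10 = 2·5 + 0 → 5
gcd(5, 35): 35 = 7·5 + 0 → 5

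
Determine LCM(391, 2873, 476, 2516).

68457844

391 = 17 · 23; 2873 = 13² · 17; 476 = 2² · 7 · 17; 2516 = 2² · 17 · 37
lcm takes max exponent of each prime: 2² · 7 · 13² · 17 · 23 · 37 = 68457844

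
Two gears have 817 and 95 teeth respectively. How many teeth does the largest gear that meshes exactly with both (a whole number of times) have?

Euclid: 817 = 8·95 + 57; 95 = 1·57 + 38; 57 = 1·38 + 19; 38 = 2·19 + 0. Last nonzero remainder: 19.

19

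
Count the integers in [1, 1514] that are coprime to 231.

787

231 = 3·7·11. Inclusion–exclusion on these primes:
1514 − ⌊1514/3⌋ − ⌊1514/7⌋ − ⌊1514/11⌋ + ⌊1514/21⌋ + ⌊1514/33⌋ + ⌊1514/77⌋ − ⌊1514/231⌋ = 787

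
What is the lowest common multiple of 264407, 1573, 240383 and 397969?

264407 = 11 · 13 · 43²; 1573 = 11² · 13; 240383 = 11 · 13 · 41²; 397969 = 11³ · 13 · 23
lcm takes max exponent of each prime: 11³ · 13 · 23 · 41² · 43² = 1236954908761

1236954908761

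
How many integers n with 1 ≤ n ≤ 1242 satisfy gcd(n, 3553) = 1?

3553 = 11·17·19. Inclusion–exclusion on these primes:
1242 − ⌊1242/11⌋ − ⌊1242/17⌋ − ⌊1242/19⌋ + ⌊1242/187⌋ + ⌊1242/209⌋ + ⌊1242/323⌋ − ⌊1242/3553⌋ = 1006

1006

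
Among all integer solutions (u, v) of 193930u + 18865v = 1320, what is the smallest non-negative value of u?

Reduce mod 18865: 193930u ≡ 1320 (mod 18865). With g = gcd(193930, 18865) = 55 dividing 1320, divide through: 3526u ≡ 24 (mod 343).
Since gcd(3526, 343) = 1, u ≡ 24·(3526)⁻¹ ≡ 86 (mod 343). Smallest non-negative: 86.

86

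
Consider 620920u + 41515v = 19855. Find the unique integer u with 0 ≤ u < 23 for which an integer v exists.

gcd(620920, 41515) = 1805 (Euclid: 620920 = 14·41515 + 39710; 41515 = 1·39710 + 1805; 39710 = 22·1805 + 0), and 1805 | 19855.
Extended Euclid: 620920·(-1) + 41515·(15) = 1805. Scale by 11: u₀ = -11.
General solution u = u₀ + 23t; reducing mod 23 gives u = 12 (and v = -179).

12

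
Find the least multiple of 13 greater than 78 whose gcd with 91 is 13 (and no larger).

Multiples of 13 above 78: 13·7, 13·8, … . Need the cofactor coprime to 91/13 = 7.
Checking s = 7, 8, … the first with gcd(s, 7) = 1 is s = 8, giving 104.

104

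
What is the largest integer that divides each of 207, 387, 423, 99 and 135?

9

207 = 3² · 23; 387 = 3² · 43; 423 = 3² · 47; 99 = 3² · 11; 135 = 3³ · 5
gcd takes min exponent of each prime: 3² = 9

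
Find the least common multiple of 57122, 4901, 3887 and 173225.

lcm(57122, 4901) = 57122·4901/gcd = 279954922/169 = 1656538
lcm(1656538, 3887) = 1656538·3887/gcd = 6438963206/169 = 38100374
lcm(38100374, 173225) = 38100374·173225/gcd = 6599937286150/169 = 39052883350

39052883350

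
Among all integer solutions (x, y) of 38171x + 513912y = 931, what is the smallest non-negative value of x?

377

gcd(38171, 513912) = 931 (Euclid: 513912 = 13·38171 + 17689; 38171 = 2·17689 + 2793; 17689 = 6·2793 + 931; 2793 = 3·931 + 0), and 931 | 931.
Extended Euclid: 38171·(-175) + 513912·(13) = 931. Scale by 1: x₀ = -175.
General solution x = x₀ + 552t; reducing mod 552 gives x = 377 (and y = -28).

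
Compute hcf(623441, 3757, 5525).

623441 = 7 · 13² · 17 · 31; 3757 = 13 · 17²; 5525 = 5² · 13 · 17
gcd takes min exponent of each prime: 13 · 17 = 221

221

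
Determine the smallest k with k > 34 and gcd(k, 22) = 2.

36

Multiples of 2 above 34: 2·18, 2·19, … . Need the cofactor coprime to 22/2 = 11.
Checking s = 18, 19, … the first with gcd(s, 11) = 1 is s = 18, giving 36.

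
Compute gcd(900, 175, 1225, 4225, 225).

900 = 2² · 3² · 5²; 175 = 5² · 7; 1225 = 5² · 7²; 4225 = 5² · 13²; 225 = 3² · 5²
gcd takes min exponent of each prime: 5² = 25

25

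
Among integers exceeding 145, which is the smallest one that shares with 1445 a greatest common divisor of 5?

gcd(m, 1445) = 5 forces 5 | m; write m = 5s. Then gcd(5s, 5·289) = 5·gcd(s, 289), so need gcd(s, 289) = 1.
5s > 145 gives s ≥ 30. The least s ≥ 30 coprime to 289 is 30, so m = 5·30 = 150.

150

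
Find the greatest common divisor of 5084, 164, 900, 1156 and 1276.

gcd(5084, 164): 5084 = 31·164 + 0 → 164
gcd(164, 900): 900 = 5·164 + 80; 164 = 2·80 + 4; 80 = 20·4 + 0 → 4
gcd(4, 1156): 1156 = 289·4 + 0 → 4
gcd(4, 1276): 1276 = 319·4 + 0 → 4

4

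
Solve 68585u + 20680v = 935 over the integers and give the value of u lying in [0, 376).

gcd(68585, 20680) = 55 (Euclid: 68585 = 3·20680 + 6545; 20680 = 3·6545 + 1045; 6545 = 6·1045 + 275; 1045 = 3·275 + 220; 275 = 1·220 + 55; 220 = 4·55 + 0), and 55 | 935.
Extended Euclid: 68585·(79) + 20680·(-262) = 55. Scale by 17: u₀ = 1343.
General solution u = u₀ + 376t; reducing mod 376 gives u = 215 (and v = -713).

215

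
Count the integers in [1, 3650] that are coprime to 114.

1153

114 = 2·3·19. Inclusion–exclusion on these primes:
3650 − ⌊3650/2⌋ − ⌊3650/3⌋ − ⌊3650/19⌋ + ⌊3650/6⌋ + ⌊3650/38⌋ + ⌊3650/57⌋ − ⌊3650/114⌋ = 1153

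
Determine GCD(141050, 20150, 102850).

50

gcd(141050, 20150): 141050 = 7·20150 + 0 → 20150
gcd(20150, 102850): 102850 = 5·20150 + 2100; 20150 = 9·2100 + 1250; 2100 = 1·1250 + 850; 1250 = 1·850 + 400; 850 = 2·400 + 50; 400 = 8·50 + 0 → 50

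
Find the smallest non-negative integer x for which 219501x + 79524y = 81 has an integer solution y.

221

gcd(219501, 79524) = 9 (Euclid: 219501 = 2·79524 + 60453; 79524 = 1·60453 + 19071; 60453 = 3·19071 + 3240; 19071 = 5·3240 + 2871; 3240 = 1·2871 + 369; 2871 = 7·369 + 288; 369 = 1·288 + 81; 288 = 3·81 + 45; 81 = 1·45 + 36; 45 = 1·36 + 9; 36 = 4·9 + 0), and 9 | 81.
Extended Euclid: 219501·(-1939) + 79524·(5352) = 9. Scale by 9: x₀ = -17451.
General solution x = x₀ + 8836t; reducing mod 8836 gives x = 221 (and y = -610).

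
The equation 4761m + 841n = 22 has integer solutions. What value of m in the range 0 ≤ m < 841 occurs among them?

596

gcd(4761, 841) = 1 (Euclid: 4761 = 5·841 + 556; 841 = 1·556 + 285; 556 = 1·285 + 271; 285 = 1·271 + 14; 271 = 19·14 + 5; 14 = 2·5 + 4; 5 = 1·4 + 1; 4 = 4·1 + 0), and 1 | 22.
Extended Euclid: 4761·(180) + 841·(-1019) = 1. Scale by 22: m₀ = 3960.
General solution m = m₀ + 841t; reducing mod 841 gives m = 596 (and n = -3374).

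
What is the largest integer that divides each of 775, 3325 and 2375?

25

gcd(775, 3325): 3325 = 4·775 + 225; 775 = 3·225 + 100; 225 = 2·100 + 25; 100 = 4·25 + 0 → 25
gcd(25, 2375): 2375 = 95·25 + 0 → 25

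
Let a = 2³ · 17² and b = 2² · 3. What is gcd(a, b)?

min exponent per shared prime: 2² = 4

4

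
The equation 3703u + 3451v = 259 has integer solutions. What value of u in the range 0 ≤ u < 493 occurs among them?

Euclid: 3703 = 1·3451 + 252; 3451 = 13·252 + 175; 252 = 1·175 + 77; 175 = 2·77 + 21; 77 = 3·21 + 14; 21 = 1·14 + 7; 14 = 2·7 + 0 → gcd = 7; 259 = 7·37.
Back-substitution yields 3703·(-178) + 3451·(191) = 7, so one solution is u = -178·37 = -6586, v = 191·37 = 7067.
Solutions in u differ by 3451/7 = 493; the one in [0, 493) is -6586 mod 493 = 316.

316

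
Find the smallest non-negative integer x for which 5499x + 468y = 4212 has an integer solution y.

gcd(5499, 468) = 117 (Euclid: 5499 = 11·468 + 351; 468 = 1·351 + 117; 351 = 3·117 + 0), and 117 | 4212.
Extended Euclid: 5499·(-1) + 468·(12) = 117. Scale by 36: x₀ = -36.
General solution x = x₀ + 4t; reducing mod 4 gives x = 0 (and y = 9).

0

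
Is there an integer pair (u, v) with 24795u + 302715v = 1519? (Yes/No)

No

By Bézout, 24795u + 302715v = 1519 has integer solutions iff gcd(24795, 302715) | 1519.
Euclid: 302715 = 12·24795 + 5175; 24795 = 4·5175 + 4095; 5175 = 1·4095 + 1080; 4095 = 3·1080 + 855; 1080 = 1·855 + 225; 855 = 3·225 + 180; 225 = 1·180 + 45; 180 = 4·45 + 0. gcd = 45; 1519 mod 45 = 34. No.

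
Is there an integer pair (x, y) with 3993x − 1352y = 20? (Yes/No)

By Bézout, 3993x − 1352y = 20 has integer solutions iff gcd(3993, 1352) | 20.
Euclid: 3993 = 2·1352 + 1289; 1352 = 1·1289 + 63; 1289 = 20·63 + 29; 63 = 2·29 + 5; 29 = 5·5 + 4; 5 = 1·4 + 1; 4 = 4·1 + 0. gcd = 1; 20 mod 1 = 0. Yes.

Yes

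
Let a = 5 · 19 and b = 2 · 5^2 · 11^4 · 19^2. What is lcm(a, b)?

max exponent per prime: 2 · 5^2 · 11^4 · 19^2 = 264270050

264270050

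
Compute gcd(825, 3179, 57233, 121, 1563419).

11

gcd(825, 3179): 3179 = 3·825 + 704; 825 = 1·704 + 121; 704 = 5·121 + 99; 121 = 1·99 + 22; 99 = 4·22 + 11; 22 = 2·11 + 0 → 11
gcd(11, 57233): 57233 = 5203·11 + 0 → 11
gcd(11, 121): 121 = 11·11 + 0 → 11
gcd(11, 1563419): 1563419 = 142129·11 + 0 → 11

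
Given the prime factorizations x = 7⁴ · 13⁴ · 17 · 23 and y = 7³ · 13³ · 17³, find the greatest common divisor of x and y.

min exponent per shared prime: 7³ · 13³ · 17 = 12810707

12810707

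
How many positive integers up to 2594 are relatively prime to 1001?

1001 = 7·11·13. Inclusion–exclusion on these primes:
2594 − ⌊2594/7⌋ − ⌊2594/11⌋ − ⌊2594/13⌋ + ⌊2594/77⌋ + ⌊2594/91⌋ + ⌊2594/143⌋ − ⌊2594/1001⌋ = 1867

1867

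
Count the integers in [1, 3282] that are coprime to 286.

1377

286 = 2·11·13. Inclusion–exclusion on these primes:
3282 − ⌊3282/2⌋ − ⌊3282/11⌋ − ⌊3282/13⌋ + ⌊3282/22⌋ + ⌊3282/26⌋ + ⌊3282/143⌋ − ⌊3282/286⌋ = 1377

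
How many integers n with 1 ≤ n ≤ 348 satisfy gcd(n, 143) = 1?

143 = 11·13. Inclusion–exclusion on these primes:
348 − ⌊348/11⌋ − ⌊348/13⌋ + ⌊348/143⌋ = 293

293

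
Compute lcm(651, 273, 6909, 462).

61255194

651 = 3 · 7 · 31; 273 = 3 · 7 · 13; 6909 = 3 · 7² · 47; 462 = 2 · 3 · 7 · 11
lcm takes max exponent of each prime: 2 · 3 · 7² · 11 · 13 · 31 · 47 = 61255194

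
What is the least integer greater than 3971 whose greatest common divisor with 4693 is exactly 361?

Multiples of 361 above 3971: 361·12, 361·13, … . Need the cofactor coprime to 4693/361 = 13.
Checking s = 12, 13, … the first with gcd(s, 13) = 1 is s = 12, giving 4332.

4332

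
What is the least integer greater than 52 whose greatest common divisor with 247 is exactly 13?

65

gcd(t, 247) = 13 forces 13 | t; write t = 13s. Then gcd(13s, 13·19) = 13·gcd(s, 19), so need gcd(s, 19) = 1.
13s > 52 gives s ≥ 5. The least s ≥ 5 coprime to 19 is 5, so t = 13·5 = 65.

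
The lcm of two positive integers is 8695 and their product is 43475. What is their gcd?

gcd·lcm = product, so gcd = 43475/8695 = 5.

5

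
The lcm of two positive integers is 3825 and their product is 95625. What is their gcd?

25

gcd·lcm = product, so gcd = 95625/3825 = 25.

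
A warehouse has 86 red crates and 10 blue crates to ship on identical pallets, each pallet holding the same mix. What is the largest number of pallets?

2

Euclid: 86 = 8·10 + 6; 10 = 1·6 + 4; 6 = 1·4 + 2; 4 = 2·2 + 0. Last nonzero remainder: 2.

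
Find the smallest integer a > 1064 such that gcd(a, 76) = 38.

76 = 38·2. Any a with gcd(a, 76) = 38 is a multiple of 38, say 38s, with s coprime to 2.
Need s > 1064/38, so s ≥ 29. First s ≥ 29 with gcd(s, 2) = 1 is s = 29. Thus a = 38·29 = 1102.

1102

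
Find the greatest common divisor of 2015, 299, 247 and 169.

gcd(2015, 299): 2015 = 6·299 + 221; 299 = 1·221 + 78; 221 = 2·78 + 65; 78 = 1·65 + 13; 65 = 5·13 + 0 → 13
gcd(13, 247): 247 = 19·13 + 0 → 13
gcd(13, 169): 169 = 13·13 + 0 → 13

13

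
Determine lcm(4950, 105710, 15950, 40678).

4950 = 2 · 3² · 5² · 11; 105710 = 2 · 5 · 11 · 31²; 15950 = 2 · 5² · 11 · 29; 40678 = 2 · 11 · 43²
lcm takes max exponent of each prime: 2 · 3² · 5² · 11 · 29 · 31² · 43² = 255072415950

255072415950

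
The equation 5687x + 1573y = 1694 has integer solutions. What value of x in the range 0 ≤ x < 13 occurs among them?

5

Euclid: 5687 = 3·1573 + 968; 1573 = 1·968 + 605; 968 = 1·605 + 363; 605 = 1·363 + 242; 363 = 1·242 + 121; 242 = 2·121 + 0 → gcd = 121; 1694 = 121·14.
Back-substitution yields 5687·(5) + 1573·(-18) = 121, so one solution is x = 5·14 = 70, y = -18·14 = -252.
Solutions in x differ by 1573/121 = 13; the one in [0, 13) is 70 mod 13 = 5.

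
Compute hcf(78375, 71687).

78375 = 3 · 5³ · 11 · 19
71687 = 7³ · 11 · 19
Common: 11 · 19 = 209

209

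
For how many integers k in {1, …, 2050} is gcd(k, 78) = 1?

78 = 2·3·13. Inclusion–exclusion on these primes:
2050 − ⌊2050/2⌋ − ⌊2050/3⌋ − ⌊2050/13⌋ + ⌊2050/6⌋ + ⌊2050/26⌋ + ⌊2050/39⌋ − ⌊2050/78⌋ = 630

630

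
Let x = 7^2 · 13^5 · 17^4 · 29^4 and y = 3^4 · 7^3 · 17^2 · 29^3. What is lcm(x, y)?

609373519020606905019

max exponent per prime: 3^4 · 7^3 · 13^5 · 17^4 · 29^4 = 609373519020606905019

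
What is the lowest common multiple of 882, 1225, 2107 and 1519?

882 = 2 · 3² · 7²; 1225 = 5² · 7²; 2107 = 7² · 43; 1519 = 7² · 31
lcm takes max exponent of each prime: 2 · 3² · 5² · 7² · 31 · 43 = 29392650

29392650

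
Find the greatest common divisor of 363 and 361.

363 = 3 · 11²
361 = 19²
Common: 1 = 1

1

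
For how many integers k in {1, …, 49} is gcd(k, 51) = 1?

31

Prime factors of 51: 3, 17. Count integers ≤ 49 divisible by none of them.
By inclusion–exclusion: 49 − ⌊49/3⌋ − ⌊49/17⌋ + ⌊49/51⌋ = 31.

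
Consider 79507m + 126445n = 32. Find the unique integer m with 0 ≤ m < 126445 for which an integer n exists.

gcd(79507, 126445) = 1 (Euclid: 126445 = 1·79507 + 46938; 79507 = 1·46938 + 32569; 46938 = 1·32569 + 14369; 32569 = 2·14369 + 3831; 14369 = 3·3831 + 2876; 3831 = 1·2876 + 955; 2876 = 3·955 + 11; 955 = 86·11 + 9; 11 = 1·9 + 2; 9 = 4·2 + 1; 2 = 2·1 + 0), and 1 | 32.
Extended Euclid: 79507·(57463) + 126445·(-36132) = 1. Scale by 32: m₀ = 1838816.
General solution m = m₀ + 126445t; reducing mod 126445 gives m = 68586 (and n = -43126).

68586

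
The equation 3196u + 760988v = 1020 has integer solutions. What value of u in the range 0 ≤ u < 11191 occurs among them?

gcd(3196, 760988) = 68 (Euclid: 760988 = 238·3196 + 340; 3196 = 9·340 + 136; 340 = 2·136 + 68; 136 = 2·68 + 0), and 68 | 1020.
Extended Euclid: 3196·(-4524) + 760988·(19) = 68. Scale by 15: u₀ = -67860.
General solution u = u₀ + 11191t; reducing mod 11191 gives u = 10477 (and v = -44).

10477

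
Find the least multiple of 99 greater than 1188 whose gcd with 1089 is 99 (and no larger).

gcd(a, 1089) = 99 forces 99 | a; write a = 99s. Then gcd(99s, 99·11) = 99·gcd(s, 11), so need gcd(s, 11) = 1.
99s > 1188 gives s ≥ 13. The least s ≥ 13 coprime to 11 is 13, so a = 99·13 = 1287.

1287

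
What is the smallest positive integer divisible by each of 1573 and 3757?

gcd first: 3757 = 2·1573 + 611; 1573 = 2·611 + 351; 611 = 1·351 + 260; 351 = 1·260 + 91; 260 = 2·91 + 78; 91 = 1·78 + 13; 78 = 6·13 + 0 → gcd = 13
lcm = 1573·3757/gcd = 5909761/13 = 454597

454597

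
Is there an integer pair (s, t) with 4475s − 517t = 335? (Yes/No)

Yes

By Bézout, 4475s − 517t = 335 has integer solutions iff gcd(4475, 517) | 335.
Euclid: 4475 = 8·517 + 339; 517 = 1·339 + 178; 339 = 1·178 + 161; 178 = 1·161 + 17; 161 = 9·17 + 8; 17 = 2·8 + 1; 8 = 8·1 + 0. gcd = 1; 335 mod 1 = 0. Yes.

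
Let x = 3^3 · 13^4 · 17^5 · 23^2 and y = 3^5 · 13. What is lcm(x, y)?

5212906816526019

max exponent per prime: 3^5 · 13^4 · 17^5 · 23^2 = 5212906816526019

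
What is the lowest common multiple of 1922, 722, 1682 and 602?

175639857722

1922 = 2 · 31²; 722 = 2 · 19²; 1682 = 2 · 29²; 602 = 2 · 7 · 43
lcm takes max exponent of each prime: 2 · 7 · 19² · 29² · 31² · 43 = 175639857722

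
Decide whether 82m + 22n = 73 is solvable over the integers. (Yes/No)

By Bézout, 82m + 22n = 73 has integer solutions iff gcd(82, 22) | 73.
Euclid: 82 = 3·22 + 16; 22 = 1·16 + 6; 16 = 2·6 + 4; 6 = 1·4 + 2; 4 = 2·2 + 0. gcd = 2; 73 mod 2 = 1. No.

No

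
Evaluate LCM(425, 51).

1275

gcd first: 425 = 8·51 + 17; 51 = 3·17 + 0 → gcd = 17
lcm = 425·51/gcd = 21675/17 = 1275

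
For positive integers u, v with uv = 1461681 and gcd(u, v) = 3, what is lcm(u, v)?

487227

Since gcd(u,v)·lcm(u,v) = uv, lcm = 1461681/3 = 487227.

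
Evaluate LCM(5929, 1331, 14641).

717409

5929 = 7² · 11²; 1331 = 11³; 14641 = 11⁴
lcm takes max exponent of each prime: 7² · 11⁴ = 717409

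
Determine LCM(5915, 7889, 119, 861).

5915 = 5 · 7 · 13²; 7889 = 7³ · 23; 119 = 7 · 17; 861 = 3 · 7 · 41
lcm takes max exponent of each prime: 3 · 5 · 7³ · 13² · 17 · 23 · 41 = 13939034655

13939034655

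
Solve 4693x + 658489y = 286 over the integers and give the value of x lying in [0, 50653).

Reduce mod 658489: 4693x ≡ 286 (mod 658489). With g = gcd(4693, 658489) = 13 dividing 286, divide through: 361x ≡ 22 (mod 50653).
Since gcd(361, 50653) = 1, x ≡ 22·(361)⁻¹ ≡ 421 (mod 50653). Smallest non-negative: 421.

421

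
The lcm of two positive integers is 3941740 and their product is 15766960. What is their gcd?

gcd·lcm = product, so gcd = 15766960/3941740 = 4.

4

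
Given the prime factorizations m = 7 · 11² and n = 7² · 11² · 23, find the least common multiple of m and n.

max exponent per prime: 7² · 11² · 23 = 136367

136367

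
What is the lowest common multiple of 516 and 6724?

gcd first: 6724 = 13·516 + 16; 516 = 32·16 + 4; 16 = 4·4 + 0 → gcd = 4
lcm = 516·6724/gcd = 3469584/4 = 867396

867396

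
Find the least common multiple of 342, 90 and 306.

342 = 2 · 3² · 19; 90 = 2 · 3² · 5; 306 = 2 · 3² · 17
lcm takes max exponent of each prime: 2 · 3² · 5 · 17 · 19 = 29070

29070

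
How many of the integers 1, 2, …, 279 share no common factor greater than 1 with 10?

Prime factors of 10: 2, 5. Count integers ≤ 279 divisible by none of them.
By inclusion–exclusion: 279 − ⌊279/2⌋ − ⌊279/5⌋ + ⌊279/10⌋ = 112.

112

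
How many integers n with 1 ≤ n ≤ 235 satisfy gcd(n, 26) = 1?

26 = 2·13. Inclusion–exclusion on these primes:
235 − ⌊235/2⌋ − ⌊235/13⌋ + ⌊235/26⌋ = 109

109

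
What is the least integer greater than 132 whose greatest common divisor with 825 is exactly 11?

143

825 = 11·75. Any k with gcd(k, 825) = 11 is a multiple of 11, say 11s, with s coprime to 75.
Need s > 132/11, so s ≥ 13. First s ≥ 13 with gcd(s, 75) = 1 is s = 13. Thus k = 11·13 = 143.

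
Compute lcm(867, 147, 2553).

36153033

lcm(867, 147) = 867·147/gcd = 127449/3 = 42483
lcm(42483, 2553) = 42483·2553/gcd = 108459099/3 = 36153033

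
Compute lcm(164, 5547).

909708

164 = 2² · 41; 5547 = 3 · 43²
max exponents: 2² · 3 · 41 · 43² = 909708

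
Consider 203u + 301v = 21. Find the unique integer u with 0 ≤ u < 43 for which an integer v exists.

Euclid: 301 = 1·203 + 98; 203 = 2·98 + 7; 98 = 14·7 + 0 → gcd = 7; 21 = 7·3.
Back-substitution yields 203·(3) + 301·(-2) = 7, so one solution is u = 3·3 = 9, v = -2·3 = -6.
Solutions in u differ by 301/7 = 43; the one in [0, 43) is 9 mod 43 = 9.

9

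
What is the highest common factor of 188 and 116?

Euclid: 188 = 1·116 + 72; 116 = 1·72 + 44; 72 = 1·44 + 28; 44 = 1·28 + 16; 28 = 1·16 + 12; 16 = 1·12 + 4; 12 = 3·4 + 0. Last nonzero remainder: 4.

4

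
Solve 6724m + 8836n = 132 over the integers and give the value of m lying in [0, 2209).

Reduce mod 8836: 6724m ≡ 132 (mod 8836). With g = gcd(6724, 8836) = 4 dividing 132, divide through: 1681m ≡ 33 (mod 2209).
Since gcd(1681, 2209) = 1, m ≡ 33·(1681)⁻¹ ≡ 138 (mod 2209). Smallest non-negative: 138.

138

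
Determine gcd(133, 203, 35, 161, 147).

133 = 7 · 19; 203 = 7 · 29; 35 = 5 · 7; 161 = 7 · 23; 147 = 3 · 7²
gcd takes min exponent of each prime: 7 = 7

7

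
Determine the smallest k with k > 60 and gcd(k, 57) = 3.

63

gcd(k, 57) = 3 forces 3 | k; write k = 3s. Then gcd(3s, 3·19) = 3·gcd(s, 19), so need gcd(s, 19) = 1.
3s > 60 gives s ≥ 21. The least s ≥ 21 coprime to 19 is 21, so k = 3·21 = 63.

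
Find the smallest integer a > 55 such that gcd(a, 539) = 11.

66

gcd(a, 539) = 11 forces 11 | a; write a = 11s. Then gcd(11s, 11·49) = 11·gcd(s, 49), so need gcd(s, 49) = 1.
11s > 55 gives s ≥ 6. The least s ≥ 6 coprime to 49 is 6, so a = 11·6 = 66.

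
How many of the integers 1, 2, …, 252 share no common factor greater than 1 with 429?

Prime factors of 429: 3, 11, 13. Count integers ≤ 252 divisible by none of them.
By inclusion–exclusion: 252 − ⌊252/3⌋ − ⌊252/11⌋ − ⌊252/13⌋ + ⌊252/33⌋ + ⌊252/39⌋ + ⌊252/143⌋ − ⌊252/429⌋ = 141.

141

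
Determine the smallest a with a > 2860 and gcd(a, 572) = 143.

3003

gcd(a, 572) = 143 forces 143 | a; write a = 143s. Then gcd(143s, 143·4) = 143·gcd(s, 4), so need gcd(s, 4) = 1.
143s > 2860 gives s ≥ 21. The least s ≥ 21 coprime to 4 is 21, so a = 143·21 = 3003.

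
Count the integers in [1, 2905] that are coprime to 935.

935 = 5·11·17. Inclusion–exclusion on these primes:
2905 − ⌊2905/5⌋ − ⌊2905/11⌋ − ⌊2905/17⌋ + ⌊2905/55⌋ + ⌊2905/85⌋ + ⌊2905/187⌋ − ⌊2905/935⌋ = 1988

1988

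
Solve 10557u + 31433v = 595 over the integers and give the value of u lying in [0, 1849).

Reduce mod 31433: 10557u ≡ 595 (mod 31433). With g = gcd(10557, 31433) = 17 dividing 595, divide through: 621u ≡ 35 (mod 1849).
Since gcd(621, 1849) = 1, u ≡ 35·(621)⁻¹ ≡ 932 (mod 1849). Smallest non-negative: 932.

932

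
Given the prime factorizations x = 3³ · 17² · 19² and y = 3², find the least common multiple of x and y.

max exponent per prime: 3³ · 17² · 19² = 2816883

2816883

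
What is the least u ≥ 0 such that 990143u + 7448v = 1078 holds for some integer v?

82

Reduce mod 7448: 990143u ≡ 1078 (mod 7448). With g = gcd(990143, 7448) = 49 dividing 1078, divide through: 20207u ≡ 22 (mod 152).
Since gcd(20207, 152) = 1, u ≡ 22·(20207)⁻¹ ≡ 82 (mod 152). Smallest non-negative: 82.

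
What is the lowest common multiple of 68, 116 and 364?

179452

lcm(68, 116) = 68·116/gcd = 7888/4 = 1972
lcm(1972, 364) = 1972·364/gcd = 717808/4 = 179452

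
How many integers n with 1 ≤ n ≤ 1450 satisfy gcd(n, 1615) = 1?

1035

1615 = 5·17·19. Inclusion–exclusion on these primes:
1450 − ⌊1450/5⌋ − ⌊1450/17⌋ − ⌊1450/19⌋ + ⌊1450/85⌋ + ⌊1450/95⌋ + ⌊1450/323⌋ − ⌊1450/1615⌋ = 1035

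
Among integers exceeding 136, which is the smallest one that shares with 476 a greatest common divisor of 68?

476 = 68·7. Any x with gcd(x, 476) = 68 is a multiple of 68, say 68s, with s coprime to 7.
Need s > 136/68, so s ≥ 3. First s ≥ 3 with gcd(s, 7) = 1 is s = 3. Thus x = 68·3 = 204.

204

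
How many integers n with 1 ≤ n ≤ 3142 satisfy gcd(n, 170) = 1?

1183

170 = 2·5·17. Inclusion–exclusion on these primes:
3142 − ⌊3142/2⌋ − ⌊3142/5⌋ − ⌊3142/17⌋ + ⌊3142/10⌋ + ⌊3142/34⌋ + ⌊3142/85⌋ − ⌊3142/170⌋ = 1183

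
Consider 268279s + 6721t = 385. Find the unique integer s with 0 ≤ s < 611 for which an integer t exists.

191

gcd(268279, 6721) = 11 (Euclid: 268279 = 39·6721 + 6160; 6721 = 1·6160 + 561; 6160 = 10·561 + 550; 561 = 1·550 + 11; 550 = 50·11 + 0), and 11 | 385.
Extended Euclid: 268279·(-12) + 6721·(479) = 11. Scale by 35: s₀ = -420.
General solution s = s₀ + 611k; reducing mod 611 gives s = 191 (and t = -7624).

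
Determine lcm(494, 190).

2470

gcd first: 494 = 2·190 + 114; 190 = 1·114 + 76; 114 = 1·76 + 38; 76 = 2·38 + 0 → gcd = 38
lcm = 494·190/gcd = 93860/38 = 2470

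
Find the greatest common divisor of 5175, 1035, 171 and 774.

9

gcd(5175, 1035): 5175 = 5·1035 + 0 → 1035
gcd(1035, 171): 1035 = 6·171 + 9; 171 = 19·9 + 0 → 9
gcd(9, 774): 774 = 86·9 + 0 → 9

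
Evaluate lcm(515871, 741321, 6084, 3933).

lcm(515871, 741321) = 515871·741321/gcd = 382426005591/9 = 42491778399
lcm(42491778399, 6084) = 42491778399·6084/gcd = 258519979779516/9 = 28724442197724
lcm(28724442197724, 3933) = 28724442197724·3933/gcd = 112973231163648492/9 = 12552581240405388

12552581240405388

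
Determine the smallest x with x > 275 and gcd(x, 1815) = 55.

385

Multiples of 55 above 275: 55·6, 55·7, … . Need the cofactor coprime to 1815/55 = 33.
Checking s = 6, 7, … the first with gcd(s, 33) = 1 is s = 7, giving 385.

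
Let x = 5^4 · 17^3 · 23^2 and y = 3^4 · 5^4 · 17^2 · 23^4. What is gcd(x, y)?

min exponent per shared prime: 5^4 · 17^2 · 23^2 = 95550625

95550625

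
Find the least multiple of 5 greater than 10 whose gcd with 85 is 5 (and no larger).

Multiples of 5 above 10: 5·3, 5·4, … . Need the cofactor coprime to 85/5 = 17.
Checking s = 3, 4, … the first with gcd(s, 17) = 1 is s = 3, giving 15.

15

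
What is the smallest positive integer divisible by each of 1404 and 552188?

1404 = 2² · 3³ · 13; 552188 = 2² · 7 · 13 · 37 · 41
max exponents: 2² · 3³ · 7 · 13 · 37 · 41 = 14909076

14909076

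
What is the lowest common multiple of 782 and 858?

782 = 2 · 17 · 23; 858 = 2 · 3 · 11 · 13
max exponents: 2 · 3 · 11 · 13 · 17 · 23 = 335478

335478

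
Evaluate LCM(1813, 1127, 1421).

lcm(1813, 1127) = 1813·1127/gcd = 2043251/49 = 41699
lcm(41699, 1421) = 41699·1421/gcd = 59254279/49 = 1209271

1209271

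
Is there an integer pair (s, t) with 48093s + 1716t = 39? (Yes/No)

Yes

gcd(48093, 1716): 48093 = 28·1716 + 45; 1716 = 38·45 + 6; 45 = 7·6 + 3; 6 = 2·3 + 0 → 3
3 divides 39, so a solution exists.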